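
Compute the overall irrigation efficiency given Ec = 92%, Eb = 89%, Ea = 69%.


Ec = 0.92, Eb = 0.89, Ea = 0.69
E = 0.92 * 0.89 * 0.69 * 100 = 56.4972%

56.4972 %


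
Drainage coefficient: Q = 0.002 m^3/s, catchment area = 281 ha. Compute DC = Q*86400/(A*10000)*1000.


DC = Q * 86400 / (A * 10000) * 1000
DC = 0.002 * 86400 / (281 * 10000) * 1000
DC = 172800.0000 / 2810000

0.0615 mm/day


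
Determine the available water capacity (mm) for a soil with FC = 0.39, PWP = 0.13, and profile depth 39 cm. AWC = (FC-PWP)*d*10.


AWC = (FC - PWP) * d * 10
AWC = (0.39 - 0.13) * 39 * 10
AWC = 0.2600 * 39 * 10

101.4000 mm


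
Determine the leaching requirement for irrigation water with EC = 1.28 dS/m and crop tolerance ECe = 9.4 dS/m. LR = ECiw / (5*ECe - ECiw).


LR = ECiw / (5*ECe - ECiw)
LR = 1.28 / (5*9.4 - 1.28)
LR = 1.28 / 45.7200

0.0280


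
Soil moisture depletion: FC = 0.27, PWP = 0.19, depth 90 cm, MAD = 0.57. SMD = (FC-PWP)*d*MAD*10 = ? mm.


SMD = (FC - PWP) * d * MAD * 10
SMD = (0.27 - 0.19) * 90 * 0.57 * 10
SMD = 0.0800 * 90 * 0.57 * 10

41.0400 mm


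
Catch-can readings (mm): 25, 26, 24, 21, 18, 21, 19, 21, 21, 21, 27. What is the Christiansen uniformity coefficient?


mean = 22.181818 mm
MAD = 2.413223 mm
CU = (1 - 2.413223/22.181818)*100

89.1207 %


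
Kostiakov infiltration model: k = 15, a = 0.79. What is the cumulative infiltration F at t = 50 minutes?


F = k * t^a = 15 * 50^0.79
F = 15 * 21.988029

329.8204 mm


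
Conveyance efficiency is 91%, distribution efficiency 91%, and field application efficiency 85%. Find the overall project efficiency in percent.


Ec = 0.91, Eb = 0.91, Ea = 0.85
E = 0.91 * 0.91 * 0.85 * 100 = 70.3885%

70.3885 %


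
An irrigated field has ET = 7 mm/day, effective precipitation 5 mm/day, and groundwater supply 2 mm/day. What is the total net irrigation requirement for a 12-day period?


Daily deficit = ET - Pe - GW = 7 - 5 - 2 = 0 mm/day
NIR = 0 * 12 = 0 mm

0 mm


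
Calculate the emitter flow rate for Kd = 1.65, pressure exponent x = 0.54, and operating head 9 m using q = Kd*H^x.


q = Kd * H^x = 1.65 * 9^0.54 = 1.65 * 3.275601

5.4047 L/h


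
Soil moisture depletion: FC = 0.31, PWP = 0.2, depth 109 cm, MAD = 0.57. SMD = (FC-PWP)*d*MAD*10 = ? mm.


SMD = (FC - PWP) * d * MAD * 10
SMD = (0.31 - 0.2) * 109 * 0.57 * 10
SMD = 0.1100 * 109 * 0.57 * 10

68.3430 mm


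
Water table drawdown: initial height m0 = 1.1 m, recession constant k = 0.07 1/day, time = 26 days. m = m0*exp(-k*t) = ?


m = m0 * exp(-k*t)
m = 1.1 * exp(-0.07 * 26)
m = 1.1 * exp(-1.8200)

0.1782 m


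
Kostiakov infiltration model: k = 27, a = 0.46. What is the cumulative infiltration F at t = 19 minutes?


F = k * t^a = 27 * 19^0.46
F = 27 * 3.874598

104.6141 mm


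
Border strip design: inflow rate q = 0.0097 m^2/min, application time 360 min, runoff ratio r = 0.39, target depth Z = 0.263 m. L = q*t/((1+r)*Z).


L = q*t/((1+r)*Z)
L = 0.0097*360/((1+0.39)*0.263)
L = 3.492/0.36557

9.5522 m


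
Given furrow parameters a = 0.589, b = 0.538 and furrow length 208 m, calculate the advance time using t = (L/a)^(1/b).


t = (L/a)^(1/b)
t = (208/0.589)^(1/0.538)
t = 353.140917^(1/0.538)

54445.6141 min


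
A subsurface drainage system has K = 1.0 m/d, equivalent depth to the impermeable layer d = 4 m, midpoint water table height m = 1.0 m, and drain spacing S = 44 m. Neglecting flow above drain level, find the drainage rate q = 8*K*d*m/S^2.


q = 8*K*d*m/S^2
q = 8*1.0*4*1.0/44^2
q = 32.0000 / 1936

0.0165 m/d


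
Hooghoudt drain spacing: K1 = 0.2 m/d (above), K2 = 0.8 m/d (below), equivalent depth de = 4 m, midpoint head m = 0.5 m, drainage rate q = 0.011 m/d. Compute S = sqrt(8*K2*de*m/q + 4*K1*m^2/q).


S^2 = 8*K2*de*m/q + 4*K1*m^2/q
S^2 = 8*0.8*4*0.5/0.011 + 4*0.2*0.5^2/0.011
S = sqrt(1181.8182)

34.3776 m


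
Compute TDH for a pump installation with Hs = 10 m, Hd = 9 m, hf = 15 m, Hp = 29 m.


TDH = Hs + Hd + hf + Hp = 10 + 9 + 15 + 29 = 63

63 m


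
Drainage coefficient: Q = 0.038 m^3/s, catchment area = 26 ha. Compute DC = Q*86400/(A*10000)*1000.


DC = Q * 86400 / (A * 10000) * 1000
DC = 0.038 * 86400 / (26 * 10000) * 1000
DC = 3283200.0000 / 260000

12.6277 mm/day


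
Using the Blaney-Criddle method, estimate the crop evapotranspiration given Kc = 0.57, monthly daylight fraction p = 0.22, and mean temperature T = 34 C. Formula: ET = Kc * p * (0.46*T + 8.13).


ET = Kc * p * (0.46*T + 8.13)
ET = 0.57 * 0.22 * (0.46*34 + 8.13)
ET = 0.57 * 0.22 * 23.7700

2.9808 mm/day


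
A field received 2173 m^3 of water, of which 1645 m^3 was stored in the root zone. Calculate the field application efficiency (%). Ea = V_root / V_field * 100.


Ea = V_root / V_field * 100 = 1645 / 2173 * 100 = 75.7018%

75.7018 %


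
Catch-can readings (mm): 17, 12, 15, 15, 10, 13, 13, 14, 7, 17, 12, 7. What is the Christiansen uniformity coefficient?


mean = 12.666667 mm
MAD = 2.555556 mm
CU = (1 - 2.555556/12.666667)*100

79.8246 %


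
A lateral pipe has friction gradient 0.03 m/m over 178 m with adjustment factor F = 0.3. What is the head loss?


hf = J * L * F = 0.03 * 178 * 0.3 = 1.6020 m

1.6020 m


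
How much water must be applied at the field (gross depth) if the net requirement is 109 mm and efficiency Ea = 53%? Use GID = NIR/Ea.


Ea = 53% = 0.53
GID = NIR / Ea = 109 / 0.53 = 205.6604 mm

205.6604 mm


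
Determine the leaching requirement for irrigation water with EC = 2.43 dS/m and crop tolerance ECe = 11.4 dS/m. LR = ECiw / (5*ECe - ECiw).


LR = ECiw / (5*ECe - ECiw)
LR = 2.43 / (5*11.4 - 2.43)
LR = 2.43 / 54.5700

0.0445


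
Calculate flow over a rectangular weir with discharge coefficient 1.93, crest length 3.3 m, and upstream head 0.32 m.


Q = C * L * H^(3/2) = 1.93 * 3.3 * 0.32^1.5 = 1.93 * 3.3 * 0.181019

1.1529 m^3/s


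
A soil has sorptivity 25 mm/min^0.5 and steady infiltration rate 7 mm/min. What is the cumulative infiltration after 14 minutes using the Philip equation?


F = S*sqrt(t) + A*t
F = 25*sqrt(14) + 7*14
F = 25*3.741657 + 98

191.5414 mm


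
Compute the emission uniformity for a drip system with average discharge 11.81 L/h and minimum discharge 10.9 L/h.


EU = (q_min/q_avg)*100 = (10.9/11.81)*100 = 92.2947%

92.2947 %


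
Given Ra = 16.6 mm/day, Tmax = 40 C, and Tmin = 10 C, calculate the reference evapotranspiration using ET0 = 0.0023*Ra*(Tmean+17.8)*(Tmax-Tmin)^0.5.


Tmean = (Tmax + Tmin)/2 = (40 + 10)/2 = 25.0
ET0 = 0.0023 * 16.6 * (25.0 + 17.8) * sqrt(40 - 10)
ET0 = 0.0023 * 16.6 * 42.8 * 5.477226

8.9504 mm/day


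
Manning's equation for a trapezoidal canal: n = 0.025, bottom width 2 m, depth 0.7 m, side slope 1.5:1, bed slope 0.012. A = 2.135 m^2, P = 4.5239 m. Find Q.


R = A/P = 2.135/4.5239 = 0.471938
Q = (1/0.025) * 2.135 * 0.471938^(2/3) * 0.012^0.5

5.6707 m^3/s


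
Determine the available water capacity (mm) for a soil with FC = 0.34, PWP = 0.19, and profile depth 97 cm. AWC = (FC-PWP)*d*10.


AWC = (FC - PWP) * d * 10
AWC = (0.34 - 0.19) * 97 * 10
AWC = 0.1500 * 97 * 10

145.5000 mm


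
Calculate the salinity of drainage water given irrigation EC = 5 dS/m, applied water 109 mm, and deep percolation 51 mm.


EC_dw = EC_iw * D_iw / D_dw
EC_dw = 5 * 109 / 51
EC_dw = 545 / 51

10.6863 dS/m


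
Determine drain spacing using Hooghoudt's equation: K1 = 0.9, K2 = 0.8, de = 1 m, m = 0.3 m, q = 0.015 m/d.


S^2 = 8*K2*de*m/q + 4*K1*m^2/q
S^2 = 8*0.8*1*0.3/0.015 + 4*0.9*0.3^2/0.015
S = sqrt(149.6000)

12.2311 m


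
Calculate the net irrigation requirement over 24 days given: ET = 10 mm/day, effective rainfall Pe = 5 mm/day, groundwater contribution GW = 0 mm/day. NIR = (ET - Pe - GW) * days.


Daily deficit = ET - Pe - GW = 10 - 5 - 0 = 5 mm/day
NIR = 5 * 24 = 120 mm

120.0000 mm


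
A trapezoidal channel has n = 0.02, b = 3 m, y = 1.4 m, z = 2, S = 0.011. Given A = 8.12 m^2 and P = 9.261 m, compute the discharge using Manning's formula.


R = A/P = 8.12/9.261 = 0.876795
Q = (1/0.02) * 8.12 * 0.876795^(2/3) * 0.011^0.5

39.0081 m^3/s


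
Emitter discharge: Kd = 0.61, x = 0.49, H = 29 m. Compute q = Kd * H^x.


q = Kd * H^x = 0.61 * 29^0.49 = 0.61 * 5.206849

3.1762 L/h


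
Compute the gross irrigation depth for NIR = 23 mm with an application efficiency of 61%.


Ea = 61% = 0.61
GID = NIR / Ea = 23 / 0.61 = 37.7049 mm

37.7049 mm


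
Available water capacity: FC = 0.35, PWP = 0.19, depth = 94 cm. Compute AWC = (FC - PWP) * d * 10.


AWC = (FC - PWP) * d * 10
AWC = (0.35 - 0.19) * 94 * 10
AWC = 0.1600 * 94 * 10

150.4000 mm


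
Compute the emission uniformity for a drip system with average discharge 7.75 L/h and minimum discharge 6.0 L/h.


EU = (q_min/q_avg)*100 = (6.0/7.75)*100 = 77.4194%

77.4194 %


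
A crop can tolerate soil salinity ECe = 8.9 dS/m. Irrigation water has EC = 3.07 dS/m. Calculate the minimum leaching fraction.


LR = ECiw / (5*ECe - ECiw)
LR = 3.07 / (5*8.9 - 3.07)
LR = 3.07 / 41.4300

0.0741


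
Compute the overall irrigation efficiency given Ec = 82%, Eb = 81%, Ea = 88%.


Ec = 0.82, Eb = 0.81, Ea = 0.88
E = 0.82 * 0.81 * 0.88 * 100 = 58.4496%

58.4496 %


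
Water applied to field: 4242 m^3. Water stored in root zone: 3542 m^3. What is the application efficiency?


Ea = V_root / V_field * 100 = 3542 / 4242 * 100 = 83.4983%

83.4983 %


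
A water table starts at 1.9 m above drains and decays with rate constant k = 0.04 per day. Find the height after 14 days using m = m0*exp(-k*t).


m = m0 * exp(-k*t)
m = 1.9 * exp(-0.04 * 14)
m = 1.9 * exp(-0.5600)

1.0853 m


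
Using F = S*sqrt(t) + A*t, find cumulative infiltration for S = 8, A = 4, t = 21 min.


F = S*sqrt(t) + A*t
F = 8*sqrt(21) + 4*21
F = 8*4.582576 + 84

120.6606 mm


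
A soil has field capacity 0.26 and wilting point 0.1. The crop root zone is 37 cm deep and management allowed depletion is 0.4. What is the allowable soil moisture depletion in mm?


SMD = (FC - PWP) * d * MAD * 10
SMD = (0.26 - 0.1) * 37 * 0.4 * 10
SMD = 0.1600 * 37 * 0.4 * 10

23.6800 mm


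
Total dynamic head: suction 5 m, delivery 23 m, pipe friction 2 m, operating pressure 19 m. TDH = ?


TDH = Hs + Hd + hf + Hp = 5 + 23 + 2 + 19 = 49

49 m


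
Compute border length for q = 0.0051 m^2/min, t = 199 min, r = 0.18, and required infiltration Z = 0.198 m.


L = q*t/((1+r)*Z)
L = 0.0051*199/((1+0.18)*0.198)
L = 1.0149/0.23364

4.3439 m


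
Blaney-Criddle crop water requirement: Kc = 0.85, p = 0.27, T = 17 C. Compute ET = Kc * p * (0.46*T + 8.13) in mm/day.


ET = Kc * p * (0.46*T + 8.13)
ET = 0.85 * 0.27 * (0.46*17 + 8.13)
ET = 0.85 * 0.27 * 15.9500

3.6605 mm/day


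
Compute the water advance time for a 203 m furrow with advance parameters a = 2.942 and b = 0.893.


t = (L/a)^(1/b)
t = (203/2.942)^(1/0.893)
t = 69.000680^(1/0.893)

114.6004 min


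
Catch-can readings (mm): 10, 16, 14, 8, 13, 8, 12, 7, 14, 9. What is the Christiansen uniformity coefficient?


mean = 11.100000 mm
MAD = 2.700000 mm
CU = (1 - 2.700000/11.100000)*100

75.6757 %


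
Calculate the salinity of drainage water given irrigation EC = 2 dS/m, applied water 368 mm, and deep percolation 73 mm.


EC_dw = EC_iw * D_iw / D_dw
EC_dw = 2 * 368 / 73
EC_dw = 736 / 73

10.0822 dS/m


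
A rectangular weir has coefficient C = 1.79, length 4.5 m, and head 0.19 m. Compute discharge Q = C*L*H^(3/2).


Q = C * L * H^(3/2) = 1.79 * 4.5 * 0.19^1.5 = 1.79 * 4.5 * 0.082819

0.6671 m^3/s


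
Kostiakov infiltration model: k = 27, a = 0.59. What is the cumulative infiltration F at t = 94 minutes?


F = k * t^a = 27 * 94^0.59
F = 27 * 14.593029

394.0118 mm


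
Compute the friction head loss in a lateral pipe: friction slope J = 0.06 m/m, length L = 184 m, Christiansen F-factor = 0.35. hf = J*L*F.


hf = J * L * F = 0.06 * 184 * 0.35 = 3.8640 m

3.8640 m


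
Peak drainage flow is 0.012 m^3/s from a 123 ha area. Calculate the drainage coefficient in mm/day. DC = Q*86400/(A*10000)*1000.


DC = Q * 86400 / (A * 10000) * 1000
DC = 0.012 * 86400 / (123 * 10000) * 1000
DC = 1036800.0000 / 1230000

0.8429 mm/day


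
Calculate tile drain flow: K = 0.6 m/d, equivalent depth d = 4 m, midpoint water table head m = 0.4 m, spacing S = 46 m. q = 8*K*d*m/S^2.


q = 8*K*d*m/S^2
q = 8*0.6*4*0.4/46^2
q = 7.6800 / 2116

0.0036 m/d


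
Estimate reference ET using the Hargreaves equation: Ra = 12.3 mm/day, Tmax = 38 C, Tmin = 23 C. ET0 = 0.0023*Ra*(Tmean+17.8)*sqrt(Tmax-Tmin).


Tmean = (Tmax + Tmin)/2 = (38 + 23)/2 = 30.5
ET0 = 0.0023 * 12.3 * (30.5 + 17.8) * sqrt(38 - 23)
ET0 = 0.0023 * 12.3 * 48.3 * 3.872983

5.2921 mm/day


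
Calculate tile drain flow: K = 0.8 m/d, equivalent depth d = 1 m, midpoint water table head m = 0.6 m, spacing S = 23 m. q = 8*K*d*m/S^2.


q = 8*K*d*m/S^2
q = 8*0.8*1*0.6/23^2
q = 3.8400 / 529

0.0073 m/d


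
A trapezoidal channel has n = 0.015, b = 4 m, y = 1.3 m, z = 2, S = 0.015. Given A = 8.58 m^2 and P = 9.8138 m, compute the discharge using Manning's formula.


R = A/P = 8.58/9.8138 = 0.874279
Q = (1/0.015) * 8.58 * 0.874279^(2/3) * 0.015^0.5

64.0533 m^3/s


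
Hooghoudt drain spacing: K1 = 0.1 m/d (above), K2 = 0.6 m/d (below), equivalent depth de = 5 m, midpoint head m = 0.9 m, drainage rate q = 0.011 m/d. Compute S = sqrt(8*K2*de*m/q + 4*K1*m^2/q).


S^2 = 8*K2*de*m/q + 4*K1*m^2/q
S^2 = 8*0.6*5*0.9/0.011 + 4*0.1*0.9^2/0.011
S = sqrt(1993.0909)

44.6440 m


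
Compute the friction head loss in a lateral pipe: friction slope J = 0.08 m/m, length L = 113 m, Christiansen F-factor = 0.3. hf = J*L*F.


hf = J * L * F = 0.08 * 113 * 0.3 = 2.7120 m

2.7120 m


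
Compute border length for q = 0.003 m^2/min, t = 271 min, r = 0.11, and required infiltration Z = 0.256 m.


L = q*t/((1+r)*Z)
L = 0.003*271/((1+0.11)*0.256)
L = 0.813/0.28416

2.8611 m


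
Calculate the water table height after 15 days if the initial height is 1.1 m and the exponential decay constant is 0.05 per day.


m = m0 * exp(-k*t)
m = 1.1 * exp(-0.05 * 15)
m = 1.1 * exp(-0.7500)

0.5196 m


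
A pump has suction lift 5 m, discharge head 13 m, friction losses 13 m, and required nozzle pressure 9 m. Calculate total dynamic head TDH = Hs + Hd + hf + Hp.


TDH = Hs + Hd + hf + Hp = 5 + 13 + 13 + 9 = 40

40 m


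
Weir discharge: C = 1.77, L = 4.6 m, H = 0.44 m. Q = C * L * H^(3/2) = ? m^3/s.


Q = C * L * H^(3/2) = 1.77 * 4.6 * 0.44^1.5 = 1.77 * 4.6 * 0.291863

2.3763 m^3/s


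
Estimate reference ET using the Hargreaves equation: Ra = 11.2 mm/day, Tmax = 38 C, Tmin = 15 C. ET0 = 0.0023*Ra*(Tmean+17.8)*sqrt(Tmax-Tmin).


Tmean = (Tmax + Tmin)/2 = (38 + 15)/2 = 26.5
ET0 = 0.0023 * 11.2 * (26.5 + 17.8) * sqrt(38 - 15)
ET0 = 0.0023 * 11.2 * 44.3 * 4.795832

5.4729 mm/day


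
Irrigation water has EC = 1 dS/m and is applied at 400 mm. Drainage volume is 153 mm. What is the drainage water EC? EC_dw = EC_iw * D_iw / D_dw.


EC_dw = EC_iw * D_iw / D_dw
EC_dw = 1 * 400 / 153
EC_dw = 400 / 153

2.6144 dS/m


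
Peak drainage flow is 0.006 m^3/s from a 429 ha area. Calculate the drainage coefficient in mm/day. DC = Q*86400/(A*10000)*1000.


DC = Q * 86400 / (A * 10000) * 1000
DC = 0.006 * 86400 / (429 * 10000) * 1000
DC = 518400.0000 / 4290000

0.1208 mm/day


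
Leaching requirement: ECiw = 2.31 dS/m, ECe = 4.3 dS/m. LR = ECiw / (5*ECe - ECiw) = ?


LR = ECiw / (5*ECe - ECiw)
LR = 2.31 / (5*4.3 - 2.31)
LR = 2.31 / 19.1900

0.1204


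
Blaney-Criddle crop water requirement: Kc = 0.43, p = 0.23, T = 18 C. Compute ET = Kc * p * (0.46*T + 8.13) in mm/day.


ET = Kc * p * (0.46*T + 8.13)
ET = 0.43 * 0.23 * (0.46*18 + 8.13)
ET = 0.43 * 0.23 * 16.4100

1.6229 mm/day


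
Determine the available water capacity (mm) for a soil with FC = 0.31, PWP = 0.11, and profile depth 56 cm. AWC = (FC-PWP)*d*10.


AWC = (FC - PWP) * d * 10
AWC = (0.31 - 0.11) * 56 * 10
AWC = 0.2000 * 56 * 10

112.0000 mm


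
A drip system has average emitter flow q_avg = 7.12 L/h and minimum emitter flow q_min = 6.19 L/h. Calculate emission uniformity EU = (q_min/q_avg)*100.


EU = (q_min/q_avg)*100 = (6.19/7.12)*100 = 86.9382%

86.9382 %


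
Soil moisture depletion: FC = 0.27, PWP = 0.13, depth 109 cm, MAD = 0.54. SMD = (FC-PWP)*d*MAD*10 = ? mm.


SMD = (FC - PWP) * d * MAD * 10
SMD = (0.27 - 0.13) * 109 * 0.54 * 10
SMD = 0.1400 * 109 * 0.54 * 10

82.4040 mm


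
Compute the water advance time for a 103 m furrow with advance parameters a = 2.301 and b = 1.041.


t = (L/a)^(1/b)
t = (103/2.301)^(1/1.041)
t = 44.763146^(1/1.041)

38.5389 min


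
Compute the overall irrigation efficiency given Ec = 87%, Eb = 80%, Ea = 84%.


Ec = 0.87, Eb = 0.8, Ea = 0.84
E = 0.87 * 0.8 * 0.84 * 100 = 58.4640%

58.4640 %


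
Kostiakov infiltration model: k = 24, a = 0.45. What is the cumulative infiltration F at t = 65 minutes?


F = k * t^a = 24 * 65^0.45
F = 24 * 6.543514

157.0443 mm


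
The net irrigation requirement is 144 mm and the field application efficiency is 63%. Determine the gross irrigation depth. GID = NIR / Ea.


Ea = 63% = 0.63
GID = NIR / Ea = 144 / 0.63 = 228.5714 mm

228.5714 mm


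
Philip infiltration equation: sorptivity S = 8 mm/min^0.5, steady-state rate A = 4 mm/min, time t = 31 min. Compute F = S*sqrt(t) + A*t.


F = S*sqrt(t) + A*t
F = 8*sqrt(31) + 4*31
F = 8*5.567764 + 124

168.5421 mm


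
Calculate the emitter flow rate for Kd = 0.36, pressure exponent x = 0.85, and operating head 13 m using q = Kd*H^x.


q = Kd * H^x = 0.36 * 13^0.85 = 0.36 * 8.848137

3.1853 L/h


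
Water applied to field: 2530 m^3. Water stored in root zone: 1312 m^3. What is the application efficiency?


Ea = V_root / V_field * 100 = 1312 / 2530 * 100 = 51.8577%

51.8577 %


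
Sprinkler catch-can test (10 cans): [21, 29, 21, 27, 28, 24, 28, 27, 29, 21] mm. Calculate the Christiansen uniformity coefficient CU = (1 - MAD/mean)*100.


mean = 25.500000 mm
MAD = 3.000000 mm
CU = (1 - 3.000000/25.500000)*100

88.2353 %


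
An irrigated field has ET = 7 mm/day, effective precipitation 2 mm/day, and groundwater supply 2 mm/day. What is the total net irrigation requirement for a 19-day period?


Daily deficit = ET - Pe - GW = 7 - 2 - 2 = 3 mm/day
NIR = 3 * 19 = 57 mm

57.0000 mm


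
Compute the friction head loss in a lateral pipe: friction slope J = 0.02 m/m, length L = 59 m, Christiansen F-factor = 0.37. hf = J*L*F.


hf = J * L * F = 0.02 * 59 * 0.37 = 0.4366 m

0.4366 m


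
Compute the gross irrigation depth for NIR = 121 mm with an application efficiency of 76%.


Ea = 76% = 0.76
GID = NIR / Ea = 121 / 0.76 = 159.2105 mm

159.2105 mm


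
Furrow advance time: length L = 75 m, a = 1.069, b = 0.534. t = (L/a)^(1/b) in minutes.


t = (L/a)^(1/b)
t = (75/1.069)^(1/0.534)
t = 70.159027^(1/0.534)

2864.7407 min


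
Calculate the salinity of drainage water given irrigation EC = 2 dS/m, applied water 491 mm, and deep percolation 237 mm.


EC_dw = EC_iw * D_iw / D_dw
EC_dw = 2 * 491 / 237
EC_dw = 982 / 237

4.1435 dS/m


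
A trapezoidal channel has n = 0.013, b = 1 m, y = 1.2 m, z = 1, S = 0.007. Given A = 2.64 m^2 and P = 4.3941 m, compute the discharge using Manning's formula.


R = A/P = 2.64/4.3941 = 0.600806
Q = (1/0.013) * 2.64 * 0.600806^(2/3) * 0.007^0.5

12.0976 m^3/s


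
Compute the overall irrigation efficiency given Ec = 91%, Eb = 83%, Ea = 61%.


Ec = 0.91, Eb = 0.83, Ea = 0.61
E = 0.91 * 0.83 * 0.61 * 100 = 46.0733%

46.0733 %


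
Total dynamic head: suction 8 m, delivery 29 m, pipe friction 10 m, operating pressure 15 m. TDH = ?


TDH = Hs + Hd + hf + Hp = 8 + 29 + 10 + 15 = 62

62 m


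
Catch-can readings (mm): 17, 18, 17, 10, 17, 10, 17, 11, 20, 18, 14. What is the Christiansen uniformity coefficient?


mean = 15.363636 mm
MAD = 2.991736 mm
CU = (1 - 2.991736/15.363636)*100

80.5272 %


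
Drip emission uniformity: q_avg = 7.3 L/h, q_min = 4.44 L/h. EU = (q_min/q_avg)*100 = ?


EU = (q_min/q_avg)*100 = (4.44/7.3)*100 = 60.8219%

60.8219 %


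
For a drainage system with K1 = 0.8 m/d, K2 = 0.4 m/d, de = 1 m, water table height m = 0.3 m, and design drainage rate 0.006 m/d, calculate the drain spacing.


S^2 = 8*K2*de*m/q + 4*K1*m^2/q
S^2 = 8*0.4*1*0.3/0.006 + 4*0.8*0.3^2/0.006
S = sqrt(208.0000)

14.4222 m


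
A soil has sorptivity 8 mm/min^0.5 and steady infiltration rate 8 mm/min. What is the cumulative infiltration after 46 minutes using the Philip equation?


F = S*sqrt(t) + A*t
F = 8*sqrt(46) + 8*46
F = 8*6.782330 + 368

422.2586 mm


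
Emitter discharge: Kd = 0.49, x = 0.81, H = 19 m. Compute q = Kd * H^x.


q = Kd * H^x = 0.49 * 19^0.81 = 0.49 * 10.859015

5.3209 L/h


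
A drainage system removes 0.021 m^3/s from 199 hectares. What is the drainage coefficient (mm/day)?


DC = Q * 86400 / (A * 10000) * 1000
DC = 0.021 * 86400 / (199 * 10000) * 1000
DC = 1814400.0000 / 1990000

0.9118 mm/day


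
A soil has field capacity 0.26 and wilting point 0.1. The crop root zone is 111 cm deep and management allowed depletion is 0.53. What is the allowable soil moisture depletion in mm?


SMD = (FC - PWP) * d * MAD * 10
SMD = (0.26 - 0.1) * 111 * 0.53 * 10
SMD = 0.1600 * 111 * 0.53 * 10

94.1280 mm


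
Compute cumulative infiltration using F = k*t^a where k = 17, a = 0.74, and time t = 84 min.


F = k * t^a = 17 * 84^0.74
F = 17 * 26.544019

451.2483 mm


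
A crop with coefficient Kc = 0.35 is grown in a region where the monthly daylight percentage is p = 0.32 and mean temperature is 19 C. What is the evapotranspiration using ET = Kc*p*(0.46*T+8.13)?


ET = Kc * p * (0.46*T + 8.13)
ET = 0.35 * 0.32 * (0.46*19 + 8.13)
ET = 0.35 * 0.32 * 16.8700

1.8894 mm/day


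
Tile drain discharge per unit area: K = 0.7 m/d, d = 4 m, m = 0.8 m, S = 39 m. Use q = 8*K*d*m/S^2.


q = 8*K*d*m/S^2
q = 8*0.7*4*0.8/39^2
q = 17.9200 / 1521

0.0118 m/d


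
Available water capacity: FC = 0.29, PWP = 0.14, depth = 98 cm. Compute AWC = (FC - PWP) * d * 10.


AWC = (FC - PWP) * d * 10
AWC = (0.29 - 0.14) * 98 * 10
AWC = 0.1500 * 98 * 10

147.0000 mm


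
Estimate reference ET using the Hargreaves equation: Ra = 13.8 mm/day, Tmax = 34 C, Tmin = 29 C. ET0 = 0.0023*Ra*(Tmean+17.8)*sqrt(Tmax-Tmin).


Tmean = (Tmax + Tmin)/2 = (34 + 29)/2 = 31.5
ET0 = 0.0023 * 13.8 * (31.5 + 17.8) * sqrt(34 - 29)
ET0 = 0.0023 * 13.8 * 49.3 * 2.236068

3.4990 mm/day


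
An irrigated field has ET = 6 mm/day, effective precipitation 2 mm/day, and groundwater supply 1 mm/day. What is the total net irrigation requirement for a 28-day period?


Daily deficit = ET - Pe - GW = 6 - 2 - 1 = 3 mm/day
NIR = 3 * 28 = 84 mm

84.0000 mm


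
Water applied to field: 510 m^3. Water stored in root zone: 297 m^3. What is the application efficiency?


Ea = V_root / V_field * 100 = 297 / 510 * 100 = 58.2353%

58.2353 %


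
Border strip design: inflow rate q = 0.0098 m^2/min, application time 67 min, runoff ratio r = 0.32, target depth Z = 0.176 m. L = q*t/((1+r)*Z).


L = q*t/((1+r)*Z)
L = 0.0098*67/((1+0.32)*0.176)
L = 0.6566/0.23232

2.8263 m


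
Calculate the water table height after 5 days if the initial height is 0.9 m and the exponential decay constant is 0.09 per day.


m = m0 * exp(-k*t)
m = 0.9 * exp(-0.09 * 5)
m = 0.9 * exp(-0.4500)

0.5739 m


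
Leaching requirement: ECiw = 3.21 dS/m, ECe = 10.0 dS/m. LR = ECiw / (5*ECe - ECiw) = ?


LR = ECiw / (5*ECe - ECiw)
LR = 3.21 / (5*10.0 - 3.21)
LR = 3.21 / 46.7900

0.0686


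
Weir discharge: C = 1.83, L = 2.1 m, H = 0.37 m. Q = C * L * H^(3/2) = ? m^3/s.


Q = C * L * H^(3/2) = 1.83 * 2.1 * 0.37^1.5 = 1.83 * 2.1 * 0.225062

0.8649 m^3/s


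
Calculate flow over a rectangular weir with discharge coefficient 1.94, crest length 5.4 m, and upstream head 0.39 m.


Q = C * L * H^(3/2) = 1.94 * 5.4 * 0.39^1.5 = 1.94 * 5.4 * 0.243555

2.5515 m^3/s


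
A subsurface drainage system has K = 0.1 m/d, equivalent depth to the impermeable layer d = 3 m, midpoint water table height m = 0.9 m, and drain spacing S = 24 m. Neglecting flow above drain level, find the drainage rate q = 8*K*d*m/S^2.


q = 8*K*d*m/S^2
q = 8*0.1*3*0.9/24^2
q = 2.1600 / 576

0.0038 m/d


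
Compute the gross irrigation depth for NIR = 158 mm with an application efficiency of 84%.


Ea = 84% = 0.84
GID = NIR / Ea = 158 / 0.84 = 188.0952 mm

188.0952 mm


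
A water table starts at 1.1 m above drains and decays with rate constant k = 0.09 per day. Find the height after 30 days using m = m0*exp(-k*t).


m = m0 * exp(-k*t)
m = 1.1 * exp(-0.09 * 30)
m = 1.1 * exp(-2.7000)

0.0739 m


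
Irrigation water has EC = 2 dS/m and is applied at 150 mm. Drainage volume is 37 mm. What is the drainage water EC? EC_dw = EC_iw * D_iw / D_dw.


EC_dw = EC_iw * D_iw / D_dw
EC_dw = 2 * 150 / 37
EC_dw = 300 / 37

8.1081 dS/m


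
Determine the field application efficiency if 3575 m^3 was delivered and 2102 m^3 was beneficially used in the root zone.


Ea = V_root / V_field * 100 = 2102 / 3575 * 100 = 58.7972%

58.7972 %


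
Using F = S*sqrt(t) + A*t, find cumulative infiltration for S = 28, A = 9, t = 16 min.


F = S*sqrt(t) + A*t
F = 28*sqrt(16) + 9*16
F = 28*4.000000 + 144

256.0000 mm


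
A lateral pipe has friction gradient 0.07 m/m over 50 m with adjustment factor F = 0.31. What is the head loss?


hf = J * L * F = 0.07 * 50 * 0.31 = 1.0850 m

1.0850 m


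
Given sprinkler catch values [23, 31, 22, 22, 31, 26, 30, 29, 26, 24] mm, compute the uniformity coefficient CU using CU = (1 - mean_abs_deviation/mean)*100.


mean = 26.400000 mm
MAD = 3.080000 mm
CU = (1 - 3.080000/26.400000)*100

88.3333 %


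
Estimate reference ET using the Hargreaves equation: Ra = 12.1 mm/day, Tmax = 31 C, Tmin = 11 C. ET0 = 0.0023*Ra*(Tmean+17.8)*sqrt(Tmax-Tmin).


Tmean = (Tmax + Tmin)/2 = (31 + 11)/2 = 21.0
ET0 = 0.0023 * 12.1 * (21.0 + 17.8) * sqrt(31 - 11)
ET0 = 0.0023 * 12.1 * 38.8 * 4.472136

4.8290 mm/day


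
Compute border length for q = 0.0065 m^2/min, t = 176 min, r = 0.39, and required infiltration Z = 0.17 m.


L = q*t/((1+r)*Z)
L = 0.0065*176/((1+0.39)*0.17)
L = 1.144/0.2363

4.8413 m


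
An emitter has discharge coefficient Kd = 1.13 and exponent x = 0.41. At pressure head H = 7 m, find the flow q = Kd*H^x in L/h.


q = Kd * H^x = 1.13 * 7^0.41 = 1.13 * 2.220702

2.5094 L/h


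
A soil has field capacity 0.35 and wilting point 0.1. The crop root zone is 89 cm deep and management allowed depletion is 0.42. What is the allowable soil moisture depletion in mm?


SMD = (FC - PWP) * d * MAD * 10
SMD = (0.35 - 0.1) * 89 * 0.42 * 10
SMD = 0.2500 * 89 * 0.42 * 10

93.4500 mm


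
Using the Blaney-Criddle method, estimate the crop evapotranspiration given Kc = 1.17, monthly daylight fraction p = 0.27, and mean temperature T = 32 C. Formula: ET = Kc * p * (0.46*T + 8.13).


ET = Kc * p * (0.46*T + 8.13)
ET = 1.17 * 0.27 * (0.46*32 + 8.13)
ET = 1.17 * 0.27 * 22.8500

7.2183 mm/day


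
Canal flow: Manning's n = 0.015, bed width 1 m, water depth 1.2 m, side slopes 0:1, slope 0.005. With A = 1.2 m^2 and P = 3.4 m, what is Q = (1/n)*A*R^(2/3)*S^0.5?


R = A/P = 1.2/3.4 = 0.352941
Q = (1/0.015) * 1.2 * 0.352941^(2/3) * 0.005^0.5

2.8252 m^3/s


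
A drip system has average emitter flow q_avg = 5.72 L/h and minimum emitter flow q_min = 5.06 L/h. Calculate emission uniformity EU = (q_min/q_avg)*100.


EU = (q_min/q_avg)*100 = (5.06/5.72)*100 = 88.4615%

88.4615 %


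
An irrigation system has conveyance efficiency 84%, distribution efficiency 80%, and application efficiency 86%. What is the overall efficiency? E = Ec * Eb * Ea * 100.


Ec = 0.84, Eb = 0.8, Ea = 0.86
E = 0.84 * 0.8 * 0.86 * 100 = 57.7920%

57.7920 %


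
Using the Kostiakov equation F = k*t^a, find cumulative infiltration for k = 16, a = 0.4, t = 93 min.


F = k * t^a = 16 * 93^0.4
F = 16 * 6.129050

98.0648 mm


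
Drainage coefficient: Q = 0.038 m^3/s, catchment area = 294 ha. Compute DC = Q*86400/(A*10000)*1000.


DC = Q * 86400 / (A * 10000) * 1000
DC = 0.038 * 86400 / (294 * 10000) * 1000
DC = 3283200.0000 / 2940000

1.1167 mm/day


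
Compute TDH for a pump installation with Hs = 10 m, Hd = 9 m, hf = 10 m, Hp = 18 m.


TDH = Hs + Hd + hf + Hp = 10 + 9 + 10 + 18 = 47

47 m


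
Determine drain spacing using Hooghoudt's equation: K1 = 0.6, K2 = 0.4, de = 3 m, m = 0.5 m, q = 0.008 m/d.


S^2 = 8*K2*de*m/q + 4*K1*m^2/q
S^2 = 8*0.4*3*0.5/0.008 + 4*0.6*0.5^2/0.008
S = sqrt(675.0000)

25.9808 m


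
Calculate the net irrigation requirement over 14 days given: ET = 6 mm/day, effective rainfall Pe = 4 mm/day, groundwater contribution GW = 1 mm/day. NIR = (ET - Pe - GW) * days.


Daily deficit = ET - Pe - GW = 6 - 4 - 1 = 1 mm/day
NIR = 1 * 14 = 14 mm

14.0000 mm


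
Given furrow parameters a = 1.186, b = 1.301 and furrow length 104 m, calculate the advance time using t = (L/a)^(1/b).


t = (L/a)^(1/b)
t = (104/1.186)^(1/1.301)
t = 87.689713^(1/1.301)

31.1478 min


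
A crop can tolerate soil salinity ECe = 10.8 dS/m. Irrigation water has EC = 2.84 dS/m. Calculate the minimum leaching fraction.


LR = ECiw / (5*ECe - ECiw)
LR = 2.84 / (5*10.8 - 2.84)
LR = 2.84 / 51.1600

0.0555


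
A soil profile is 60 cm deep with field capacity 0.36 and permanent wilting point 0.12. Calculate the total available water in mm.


AWC = (FC - PWP) * d * 10
AWC = (0.36 - 0.12) * 60 * 10
AWC = 0.2400 * 60 * 10

144.0000 mm


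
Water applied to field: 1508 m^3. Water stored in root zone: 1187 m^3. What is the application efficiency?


Ea = V_root / V_field * 100 = 1187 / 1508 * 100 = 78.7135%

78.7135 %


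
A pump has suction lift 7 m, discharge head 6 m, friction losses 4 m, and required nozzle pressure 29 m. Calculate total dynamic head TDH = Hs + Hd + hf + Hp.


TDH = Hs + Hd + hf + Hp = 7 + 6 + 4 + 29 = 46

46 m


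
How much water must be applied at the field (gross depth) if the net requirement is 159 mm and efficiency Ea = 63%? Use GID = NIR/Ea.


Ea = 63% = 0.63
GID = NIR / Ea = 159 / 0.63 = 252.3810 mm

252.3810 mm


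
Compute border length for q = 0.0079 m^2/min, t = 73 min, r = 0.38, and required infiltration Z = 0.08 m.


L = q*t/((1+r)*Z)
L = 0.0079*73/((1+0.38)*0.08)
L = 0.5767/0.1104

5.2237 m


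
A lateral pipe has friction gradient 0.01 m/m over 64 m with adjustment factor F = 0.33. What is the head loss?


hf = J * L * F = 0.01 * 64 * 0.33 = 0.2112 m

0.2112 m


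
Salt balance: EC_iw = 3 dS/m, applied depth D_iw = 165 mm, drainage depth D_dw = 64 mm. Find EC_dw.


EC_dw = EC_iw * D_iw / D_dw
EC_dw = 3 * 165 / 64
EC_dw = 495 / 64

7.7344 dS/m


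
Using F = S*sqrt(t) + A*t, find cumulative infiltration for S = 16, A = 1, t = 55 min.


F = S*sqrt(t) + A*t
F = 16*sqrt(55) + 1*55
F = 16*7.416198 + 55

173.6592 mm


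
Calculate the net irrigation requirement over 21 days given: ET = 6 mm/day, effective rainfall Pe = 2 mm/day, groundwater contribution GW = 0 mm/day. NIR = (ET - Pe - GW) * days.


Daily deficit = ET - Pe - GW = 6 - 2 - 0 = 4 mm/day
NIR = 4 * 21 = 84 mm

84.0000 mm


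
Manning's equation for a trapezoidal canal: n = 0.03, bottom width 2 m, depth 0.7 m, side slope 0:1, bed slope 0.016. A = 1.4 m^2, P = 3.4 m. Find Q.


R = A/P = 1.4/3.4 = 0.411765
Q = (1/0.03) * 1.4 * 0.411765^(2/3) * 0.016^0.5

3.2671 m^3/s


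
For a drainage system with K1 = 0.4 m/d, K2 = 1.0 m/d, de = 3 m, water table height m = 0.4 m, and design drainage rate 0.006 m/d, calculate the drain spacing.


S^2 = 8*K2*de*m/q + 4*K1*m^2/q
S^2 = 8*1.0*3*0.4/0.006 + 4*0.4*0.4^2/0.006
S = sqrt(1642.6667)

40.5298 m


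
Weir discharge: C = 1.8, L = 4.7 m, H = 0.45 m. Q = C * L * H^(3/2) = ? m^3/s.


Q = C * L * H^(3/2) = 1.8 * 4.7 * 0.45^1.5 = 1.8 * 4.7 * 0.301869

2.5538 m^3/s


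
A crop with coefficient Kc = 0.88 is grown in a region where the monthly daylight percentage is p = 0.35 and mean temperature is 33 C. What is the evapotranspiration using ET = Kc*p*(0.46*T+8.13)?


ET = Kc * p * (0.46*T + 8.13)
ET = 0.88 * 0.35 * (0.46*33 + 8.13)
ET = 0.88 * 0.35 * 23.3100

7.1795 mm/day


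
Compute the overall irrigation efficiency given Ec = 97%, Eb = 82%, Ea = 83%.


Ec = 0.97, Eb = 0.82, Ea = 0.83
E = 0.97 * 0.82 * 0.83 * 100 = 66.0182%

66.0182 %


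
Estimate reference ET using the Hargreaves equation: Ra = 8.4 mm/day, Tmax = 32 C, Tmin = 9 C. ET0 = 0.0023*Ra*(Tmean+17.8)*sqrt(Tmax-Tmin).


Tmean = (Tmax + Tmin)/2 = (32 + 9)/2 = 20.5
ET0 = 0.0023 * 8.4 * (20.5 + 17.8) * sqrt(32 - 9)
ET0 = 0.0023 * 8.4 * 38.3 * 4.795832

3.5487 mm/day


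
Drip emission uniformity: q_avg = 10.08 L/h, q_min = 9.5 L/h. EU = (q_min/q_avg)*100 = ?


EU = (q_min/q_avg)*100 = (9.5/10.08)*100 = 94.2460%

94.2460 %


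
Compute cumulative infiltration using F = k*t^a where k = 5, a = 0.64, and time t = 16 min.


F = k * t^a = 5 * 16^0.64
F = 5 * 5.897077

29.4854 mm


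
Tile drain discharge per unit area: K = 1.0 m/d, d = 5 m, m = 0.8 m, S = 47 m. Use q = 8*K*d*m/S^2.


q = 8*K*d*m/S^2
q = 8*1.0*5*0.8/47^2
q = 32.0000 / 2209

0.0145 m/d


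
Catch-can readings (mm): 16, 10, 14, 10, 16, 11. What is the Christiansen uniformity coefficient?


mean = 12.833333 mm
MAD = 2.500000 mm
CU = (1 - 2.500000/12.833333)*100

80.5195 %


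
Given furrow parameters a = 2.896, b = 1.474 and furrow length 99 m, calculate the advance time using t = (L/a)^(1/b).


t = (L/a)^(1/b)
t = (99/2.896)^(1/1.474)
t = 34.185083^(1/1.474)

10.9798 min


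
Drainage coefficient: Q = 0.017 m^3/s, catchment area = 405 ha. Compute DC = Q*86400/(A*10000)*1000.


DC = Q * 86400 / (A * 10000) * 1000
DC = 0.017 * 86400 / (405 * 10000) * 1000
DC = 1468800.0000 / 4050000

0.3627 mm/day


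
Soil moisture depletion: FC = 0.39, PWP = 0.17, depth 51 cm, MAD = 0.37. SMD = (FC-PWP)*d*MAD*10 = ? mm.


SMD = (FC - PWP) * d * MAD * 10
SMD = (0.39 - 0.17) * 51 * 0.37 * 10
SMD = 0.2200 * 51 * 0.37 * 10

41.5140 mm


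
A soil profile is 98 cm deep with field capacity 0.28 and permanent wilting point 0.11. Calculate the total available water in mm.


AWC = (FC - PWP) * d * 10
AWC = (0.28 - 0.11) * 98 * 10
AWC = 0.1700 * 98 * 10

166.6000 mm


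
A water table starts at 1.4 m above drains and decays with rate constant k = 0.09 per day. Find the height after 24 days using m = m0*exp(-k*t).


m = m0 * exp(-k*t)
m = 1.4 * exp(-0.09 * 24)
m = 1.4 * exp(-2.1600)

0.1615 m


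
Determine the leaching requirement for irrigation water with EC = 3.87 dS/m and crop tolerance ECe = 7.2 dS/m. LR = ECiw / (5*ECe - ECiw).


LR = ECiw / (5*ECe - ECiw)
LR = 3.87 / (5*7.2 - 3.87)
LR = 3.87 / 32.1300

0.1204


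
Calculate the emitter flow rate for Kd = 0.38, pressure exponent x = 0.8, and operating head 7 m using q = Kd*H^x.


q = Kd * H^x = 0.38 * 7^0.8 = 0.38 * 4.743276

1.8024 L/h


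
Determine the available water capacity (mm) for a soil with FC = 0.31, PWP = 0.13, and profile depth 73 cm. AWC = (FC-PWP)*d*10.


AWC = (FC - PWP) * d * 10
AWC = (0.31 - 0.13) * 73 * 10
AWC = 0.1800 * 73 * 10

131.4000 mm


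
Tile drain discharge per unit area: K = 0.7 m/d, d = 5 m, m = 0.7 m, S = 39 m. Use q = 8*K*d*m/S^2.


q = 8*K*d*m/S^2
q = 8*0.7*5*0.7/39^2
q = 19.6000 / 1521

0.0129 m/d


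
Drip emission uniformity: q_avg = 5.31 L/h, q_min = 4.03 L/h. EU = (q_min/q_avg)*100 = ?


EU = (q_min/q_avg)*100 = (4.03/5.31)*100 = 75.8945%

75.8945 %


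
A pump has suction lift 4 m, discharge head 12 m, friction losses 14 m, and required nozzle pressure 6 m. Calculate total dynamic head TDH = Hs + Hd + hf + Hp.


TDH = Hs + Hd + hf + Hp = 4 + 12 + 14 + 6 = 36

36 m


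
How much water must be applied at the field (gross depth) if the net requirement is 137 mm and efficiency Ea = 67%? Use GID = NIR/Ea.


Ea = 67% = 0.67
GID = NIR / Ea = 137 / 0.67 = 204.4776 mm

204.4776 mm


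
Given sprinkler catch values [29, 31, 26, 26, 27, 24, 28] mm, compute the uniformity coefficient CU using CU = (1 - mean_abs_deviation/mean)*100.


mean = 27.285714 mm
MAD = 1.755102 mm
CU = (1 - 1.755102/27.285714)*100

93.5677 %


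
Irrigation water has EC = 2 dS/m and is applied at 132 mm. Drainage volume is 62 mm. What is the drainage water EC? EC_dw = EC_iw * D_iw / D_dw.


EC_dw = EC_iw * D_iw / D_dw
EC_dw = 2 * 132 / 62
EC_dw = 264 / 62

4.2581 dS/m


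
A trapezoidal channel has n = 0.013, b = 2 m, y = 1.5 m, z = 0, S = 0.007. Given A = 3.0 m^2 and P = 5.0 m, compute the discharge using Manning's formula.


R = A/P = 3.0/5.0 = 0.600000
Q = (1/0.013) * 3.0 * 0.600000^(2/3) * 0.007^0.5

13.7350 m^3/s


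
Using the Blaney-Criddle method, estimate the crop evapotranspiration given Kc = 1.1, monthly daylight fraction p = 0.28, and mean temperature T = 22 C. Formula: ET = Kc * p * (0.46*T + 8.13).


ET = Kc * p * (0.46*T + 8.13)
ET = 1.1 * 0.28 * (0.46*22 + 8.13)
ET = 1.1 * 0.28 * 18.2500

5.6210 mm/day


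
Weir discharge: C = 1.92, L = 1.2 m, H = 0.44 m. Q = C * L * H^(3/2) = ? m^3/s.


Q = C * L * H^(3/2) = 1.92 * 1.2 * 0.44^1.5 = 1.92 * 1.2 * 0.291863

0.6725 m^3/s


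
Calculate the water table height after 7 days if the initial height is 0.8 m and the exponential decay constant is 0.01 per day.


m = m0 * exp(-k*t)
m = 0.8 * exp(-0.01 * 7)
m = 0.8 * exp(-0.0700)

0.7459 m


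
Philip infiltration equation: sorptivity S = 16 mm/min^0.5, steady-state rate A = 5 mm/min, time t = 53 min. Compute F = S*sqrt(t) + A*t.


F = S*sqrt(t) + A*t
F = 16*sqrt(53) + 5*53
F = 16*7.280110 + 265

381.4818 mm


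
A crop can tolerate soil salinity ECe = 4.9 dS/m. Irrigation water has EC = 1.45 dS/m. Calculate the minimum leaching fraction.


LR = ECiw / (5*ECe - ECiw)
LR = 1.45 / (5*4.9 - 1.45)
LR = 1.45 / 23.0500

0.0629


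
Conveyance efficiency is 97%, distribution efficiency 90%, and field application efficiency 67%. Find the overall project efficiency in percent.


Ec = 0.97, Eb = 0.9, Ea = 0.67
E = 0.97 * 0.9 * 0.67 * 100 = 58.4910%

58.4910 %


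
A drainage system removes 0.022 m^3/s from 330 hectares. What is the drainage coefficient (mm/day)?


DC = Q * 86400 / (A * 10000) * 1000
DC = 0.022 * 86400 / (330 * 10000) * 1000
DC = 1900800.0000 / 3300000

0.5760 mm/day


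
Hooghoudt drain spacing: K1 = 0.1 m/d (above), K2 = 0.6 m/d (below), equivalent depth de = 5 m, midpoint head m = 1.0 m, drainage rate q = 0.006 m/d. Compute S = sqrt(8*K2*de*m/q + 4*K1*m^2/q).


S^2 = 8*K2*de*m/q + 4*K1*m^2/q
S^2 = 8*0.6*5*1.0/0.006 + 4*0.1*1.0^2/0.006
S = sqrt(4066.6667)

63.7704 m


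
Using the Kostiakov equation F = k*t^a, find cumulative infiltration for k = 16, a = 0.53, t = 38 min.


F = k * t^a = 16 * 38^0.53
F = 16 * 6.875200

110.0032 mm


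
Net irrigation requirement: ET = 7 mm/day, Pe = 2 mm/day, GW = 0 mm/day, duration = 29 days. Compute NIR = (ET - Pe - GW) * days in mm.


Daily deficit = ET - Pe - GW = 7 - 2 - 0 = 5 mm/day
NIR = 5 * 29 = 145 mm

145.0000 mm


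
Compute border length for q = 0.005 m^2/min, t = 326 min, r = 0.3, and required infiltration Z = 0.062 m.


L = q*t/((1+r)*Z)
L = 0.005*326/((1+0.3)*0.062)
L = 1.63/0.0806

20.2233 m


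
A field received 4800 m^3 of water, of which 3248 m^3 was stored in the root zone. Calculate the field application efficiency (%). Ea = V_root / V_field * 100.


Ea = V_root / V_field * 100 = 3248 / 4800 * 100 = 67.6667%

67.6667 %


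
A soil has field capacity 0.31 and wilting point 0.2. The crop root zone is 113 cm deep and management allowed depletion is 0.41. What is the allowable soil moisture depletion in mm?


SMD = (FC - PWP) * d * MAD * 10
SMD = (0.31 - 0.2) * 113 * 0.41 * 10
SMD = 0.1100 * 113 * 0.41 * 10

50.9630 mm
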